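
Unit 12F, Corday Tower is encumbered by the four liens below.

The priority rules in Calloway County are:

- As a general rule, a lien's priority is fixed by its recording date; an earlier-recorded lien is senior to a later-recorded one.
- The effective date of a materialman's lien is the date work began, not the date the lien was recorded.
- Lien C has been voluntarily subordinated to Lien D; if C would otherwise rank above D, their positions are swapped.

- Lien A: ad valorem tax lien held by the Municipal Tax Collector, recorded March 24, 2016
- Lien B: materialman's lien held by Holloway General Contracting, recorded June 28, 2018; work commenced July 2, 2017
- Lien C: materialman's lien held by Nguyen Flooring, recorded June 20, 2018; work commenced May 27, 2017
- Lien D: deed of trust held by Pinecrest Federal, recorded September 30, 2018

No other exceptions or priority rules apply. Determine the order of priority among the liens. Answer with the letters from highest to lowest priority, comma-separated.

Effective dates: B relates back to July 2, 2017 (work commenced); C's effective date is May 27, 2017, when work began.
Sorted by effective date: A (March 24, 2016), C (May 27, 2017), B (July 2, 2017), D (September 30, 2018).
The subordination applies — C was senior to D — so C and D swap.

A, D, B, C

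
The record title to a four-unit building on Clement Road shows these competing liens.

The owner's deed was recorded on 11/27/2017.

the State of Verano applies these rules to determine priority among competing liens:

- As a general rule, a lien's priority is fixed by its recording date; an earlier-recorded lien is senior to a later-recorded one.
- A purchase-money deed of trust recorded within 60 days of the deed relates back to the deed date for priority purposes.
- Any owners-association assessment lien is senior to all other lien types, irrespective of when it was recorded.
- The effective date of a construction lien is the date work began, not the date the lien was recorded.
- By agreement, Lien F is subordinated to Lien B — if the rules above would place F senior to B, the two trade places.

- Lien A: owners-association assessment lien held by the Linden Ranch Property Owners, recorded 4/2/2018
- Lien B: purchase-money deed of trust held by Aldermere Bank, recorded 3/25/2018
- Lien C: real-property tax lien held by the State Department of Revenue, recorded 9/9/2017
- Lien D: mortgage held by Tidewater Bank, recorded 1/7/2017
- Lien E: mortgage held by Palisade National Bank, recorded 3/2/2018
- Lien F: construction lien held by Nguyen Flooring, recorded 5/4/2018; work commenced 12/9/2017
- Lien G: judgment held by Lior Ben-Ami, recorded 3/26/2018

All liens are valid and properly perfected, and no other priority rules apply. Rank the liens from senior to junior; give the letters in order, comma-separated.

A, D, C, B, E, F, G

Effective dates: B missed the 60-day window (118 days after the deed), so its recording date stands; F relates back to 12/9/2017 (work commenced).
A, as an owners-association assessment lien, has superpriority and ranks first.
Among the remaining liens, by effective date: D (1/7/2017), C (9/9/2017), F (12/9/2017), E (3/2/2018), B (3/25/2018), G (3/26/2018).
Because F would otherwise rank above B, the subordination swaps them.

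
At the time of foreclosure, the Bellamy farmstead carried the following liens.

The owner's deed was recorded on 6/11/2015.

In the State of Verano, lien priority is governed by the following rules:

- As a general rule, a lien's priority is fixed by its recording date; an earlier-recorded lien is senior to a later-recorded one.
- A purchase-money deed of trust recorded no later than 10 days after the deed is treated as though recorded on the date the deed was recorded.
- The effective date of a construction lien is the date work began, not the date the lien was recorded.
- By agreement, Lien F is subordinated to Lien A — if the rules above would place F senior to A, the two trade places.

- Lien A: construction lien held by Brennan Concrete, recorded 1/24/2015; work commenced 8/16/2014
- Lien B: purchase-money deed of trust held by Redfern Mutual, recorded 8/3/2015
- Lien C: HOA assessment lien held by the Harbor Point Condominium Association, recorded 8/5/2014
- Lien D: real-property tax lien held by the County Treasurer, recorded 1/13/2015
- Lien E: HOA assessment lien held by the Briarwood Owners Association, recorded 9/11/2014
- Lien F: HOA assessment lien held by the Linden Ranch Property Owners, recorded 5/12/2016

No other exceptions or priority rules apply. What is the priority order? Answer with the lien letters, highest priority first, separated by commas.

First, effective dates: A's effective date is 8/16/2014, when work began; B missed the 10-day window (53 days after the deed), so its recording date stands.
Ordering by effective date: C (8/5/2014), A (8/16/2014), E (9/11/2014), D (1/13/2015), B (8/3/2015), F (5/12/2016).
Since F is not senior to A, the subordination leaves the order unchanged.

C, A, E, D, B, F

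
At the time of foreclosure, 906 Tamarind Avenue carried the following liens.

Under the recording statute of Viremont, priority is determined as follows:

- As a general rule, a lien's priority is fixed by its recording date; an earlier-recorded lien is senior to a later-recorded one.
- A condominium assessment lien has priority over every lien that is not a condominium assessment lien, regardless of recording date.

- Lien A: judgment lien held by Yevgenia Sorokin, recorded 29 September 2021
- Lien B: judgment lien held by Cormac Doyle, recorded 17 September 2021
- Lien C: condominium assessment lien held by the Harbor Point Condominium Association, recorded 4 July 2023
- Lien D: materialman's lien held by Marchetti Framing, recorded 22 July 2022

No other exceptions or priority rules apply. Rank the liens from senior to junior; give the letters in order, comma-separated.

C, B, A, D

C is a condominium assessment lien, so it outranks all other liens regardless of date.
Among the remaining liens, by effective date: B (17 September 2021), A (29 September 2021), D (22 July 2022).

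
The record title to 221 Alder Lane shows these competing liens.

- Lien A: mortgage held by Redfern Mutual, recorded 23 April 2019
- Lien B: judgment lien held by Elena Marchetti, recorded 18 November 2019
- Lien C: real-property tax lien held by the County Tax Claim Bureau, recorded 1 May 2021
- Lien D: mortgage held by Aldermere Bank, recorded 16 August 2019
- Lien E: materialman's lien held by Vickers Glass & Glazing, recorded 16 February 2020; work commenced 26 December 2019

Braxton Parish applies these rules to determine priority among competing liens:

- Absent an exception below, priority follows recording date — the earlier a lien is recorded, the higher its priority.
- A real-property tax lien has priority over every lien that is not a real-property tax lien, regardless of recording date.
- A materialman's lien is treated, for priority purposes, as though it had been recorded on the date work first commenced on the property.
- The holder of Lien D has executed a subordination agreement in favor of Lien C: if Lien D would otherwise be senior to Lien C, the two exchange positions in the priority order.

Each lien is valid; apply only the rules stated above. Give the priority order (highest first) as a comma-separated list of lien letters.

Adjusting effective dates: E relates back to 26 December 2019 (work commenced).
C is a real-property tax lien, so it outranks all other liens regardless of date.
Remaining liens by effective date: A (23 April 2019), D (16 August 2019), B (18 November 2019), E (26 December 2019).
D is already junior to C, so the subordination agreement changes nothing.

C, A, D, B, E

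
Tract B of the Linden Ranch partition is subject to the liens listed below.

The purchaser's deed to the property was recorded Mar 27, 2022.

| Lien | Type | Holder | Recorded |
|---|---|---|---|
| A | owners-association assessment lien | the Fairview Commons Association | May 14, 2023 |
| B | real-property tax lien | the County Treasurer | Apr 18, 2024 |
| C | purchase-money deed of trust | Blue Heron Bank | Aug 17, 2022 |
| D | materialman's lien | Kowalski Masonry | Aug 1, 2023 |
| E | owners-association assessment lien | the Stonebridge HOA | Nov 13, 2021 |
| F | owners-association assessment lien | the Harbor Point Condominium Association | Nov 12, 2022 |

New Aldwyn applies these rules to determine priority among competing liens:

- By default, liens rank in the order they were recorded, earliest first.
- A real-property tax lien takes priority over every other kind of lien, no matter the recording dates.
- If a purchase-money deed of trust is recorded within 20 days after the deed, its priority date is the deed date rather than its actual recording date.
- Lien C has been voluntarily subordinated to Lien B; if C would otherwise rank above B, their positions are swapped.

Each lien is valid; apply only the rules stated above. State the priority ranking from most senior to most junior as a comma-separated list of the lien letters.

B, E, C, F, A, D

Adjusting effective dates: C missed the 20-day window (143 days after the deed), so its recording date stands.
B, as a real-property tax lien, has superpriority and ranks first.
Ordering the rest by effective date: E (Nov 13, 2021), C (Aug 17, 2022), F (Nov 12, 2022), A (May 14, 2023), D (Aug 1, 2023).
C is already junior to B, so the subordination agreement changes nothing.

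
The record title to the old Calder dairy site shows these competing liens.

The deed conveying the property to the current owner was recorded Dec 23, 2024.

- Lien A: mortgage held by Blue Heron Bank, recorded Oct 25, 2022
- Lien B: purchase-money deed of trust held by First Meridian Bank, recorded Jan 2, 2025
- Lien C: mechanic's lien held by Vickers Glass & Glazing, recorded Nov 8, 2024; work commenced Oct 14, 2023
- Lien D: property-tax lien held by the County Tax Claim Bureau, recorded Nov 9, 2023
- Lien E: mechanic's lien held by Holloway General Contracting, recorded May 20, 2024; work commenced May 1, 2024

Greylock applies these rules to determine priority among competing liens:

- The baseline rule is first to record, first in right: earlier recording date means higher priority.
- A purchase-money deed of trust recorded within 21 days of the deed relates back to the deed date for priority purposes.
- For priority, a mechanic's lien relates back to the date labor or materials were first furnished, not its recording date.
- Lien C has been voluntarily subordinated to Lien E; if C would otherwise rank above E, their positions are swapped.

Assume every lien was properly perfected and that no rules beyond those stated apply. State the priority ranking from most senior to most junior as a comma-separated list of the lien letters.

A, E, D, C, B

Adjusting effective dates: B relates back to the deed date Dec 23, 2024; C is treated as recorded Oct 14, 2023, the work-commencement date; E relates back to May 1, 2024 (work commenced).
Ordering by effective date: A (Oct 25, 2022), C (Oct 14, 2023), D (Nov 9, 2023), E (May 1, 2024), B (Dec 23, 2024).
C is senior to E before the subordination, so the two trade places.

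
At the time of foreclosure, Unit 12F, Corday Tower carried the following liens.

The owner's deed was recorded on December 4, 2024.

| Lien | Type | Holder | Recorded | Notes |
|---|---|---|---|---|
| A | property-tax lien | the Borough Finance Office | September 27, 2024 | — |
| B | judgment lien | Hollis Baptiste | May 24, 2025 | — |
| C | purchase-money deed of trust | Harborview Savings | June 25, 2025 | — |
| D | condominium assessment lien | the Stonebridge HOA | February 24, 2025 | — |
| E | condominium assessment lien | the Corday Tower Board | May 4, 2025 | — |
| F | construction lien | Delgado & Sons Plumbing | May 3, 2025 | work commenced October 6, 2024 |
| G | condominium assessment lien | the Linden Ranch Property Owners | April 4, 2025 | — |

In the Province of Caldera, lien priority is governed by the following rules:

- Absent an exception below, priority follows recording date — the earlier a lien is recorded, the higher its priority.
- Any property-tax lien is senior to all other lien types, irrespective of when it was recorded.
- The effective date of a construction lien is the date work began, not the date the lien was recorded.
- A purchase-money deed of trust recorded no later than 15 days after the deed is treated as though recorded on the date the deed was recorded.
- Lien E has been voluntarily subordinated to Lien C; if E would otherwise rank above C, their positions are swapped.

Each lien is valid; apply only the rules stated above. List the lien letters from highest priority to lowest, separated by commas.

A, F, D, G, C, B, E

First, effective dates: C missed the 15-day window (203 days after the deed), so its recording date stands; F is treated as recorded October 6, 2024, the work-commencement date.
A, as a property-tax lien, has superpriority and ranks first.
Remaining liens by effective date: F (October 6, 2024), D (February 24, 2025), G (April 4, 2025), E (May 4, 2025), B (May 24, 2025), C (June 25, 2025).
E would otherwise be senior to C, so under the subordination agreement E and C exchange positions.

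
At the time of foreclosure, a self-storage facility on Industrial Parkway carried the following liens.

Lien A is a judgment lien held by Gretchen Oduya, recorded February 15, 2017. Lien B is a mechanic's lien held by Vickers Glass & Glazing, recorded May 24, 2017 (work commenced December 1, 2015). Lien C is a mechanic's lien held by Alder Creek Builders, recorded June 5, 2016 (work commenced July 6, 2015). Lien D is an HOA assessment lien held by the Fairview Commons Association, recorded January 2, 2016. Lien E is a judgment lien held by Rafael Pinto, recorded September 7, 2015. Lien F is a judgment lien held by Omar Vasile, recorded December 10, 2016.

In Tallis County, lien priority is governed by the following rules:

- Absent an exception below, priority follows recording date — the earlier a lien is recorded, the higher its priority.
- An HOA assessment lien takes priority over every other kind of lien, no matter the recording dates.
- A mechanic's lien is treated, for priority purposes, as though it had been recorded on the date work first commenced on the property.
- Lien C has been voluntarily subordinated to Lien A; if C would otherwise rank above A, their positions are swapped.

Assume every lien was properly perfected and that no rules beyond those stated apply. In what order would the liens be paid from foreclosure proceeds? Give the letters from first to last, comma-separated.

First, effective dates: B is treated as recorded December 1, 2015, the work-commencement date; C is treated as recorded July 6, 2015, the work-commencement date.
D is an HOA assessment lien, so it outranks all other liens regardless of date.
The other liens, earliest effective date first: C (July 6, 2015), E (September 7, 2015), B (December 1, 2015), F (December 10, 2016), A (February 15, 2017).
C is senior to A before the subordination, so the two trade places.

D, A, E, B, F, C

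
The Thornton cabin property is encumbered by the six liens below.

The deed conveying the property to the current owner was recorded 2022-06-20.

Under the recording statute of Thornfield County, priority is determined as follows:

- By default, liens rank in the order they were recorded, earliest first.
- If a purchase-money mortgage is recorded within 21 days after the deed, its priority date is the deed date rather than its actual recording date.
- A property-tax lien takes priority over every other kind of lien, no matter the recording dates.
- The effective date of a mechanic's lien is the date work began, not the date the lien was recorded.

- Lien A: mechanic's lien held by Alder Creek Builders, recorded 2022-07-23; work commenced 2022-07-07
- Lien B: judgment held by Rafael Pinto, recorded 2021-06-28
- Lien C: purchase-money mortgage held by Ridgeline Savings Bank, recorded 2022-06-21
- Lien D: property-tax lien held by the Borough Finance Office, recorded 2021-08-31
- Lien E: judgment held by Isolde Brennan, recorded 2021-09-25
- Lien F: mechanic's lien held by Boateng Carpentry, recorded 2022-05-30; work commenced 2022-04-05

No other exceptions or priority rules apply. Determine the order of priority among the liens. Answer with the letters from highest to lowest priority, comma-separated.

Adjusting effective dates: A relates back to 2022-07-07 (work commenced); C was recorded within the 21-day window, so its effective date is the deed date 2022-06-20; F is treated as recorded 2022-04-05, the work-commencement date.
D is a property-tax lien and takes priority over every other lien.
Among the remaining liens, by effective date: B (2021-06-28), E (2021-09-25), F (2022-04-05), C (2022-06-20), A (2022-07-07).

D, B, E, F, C, A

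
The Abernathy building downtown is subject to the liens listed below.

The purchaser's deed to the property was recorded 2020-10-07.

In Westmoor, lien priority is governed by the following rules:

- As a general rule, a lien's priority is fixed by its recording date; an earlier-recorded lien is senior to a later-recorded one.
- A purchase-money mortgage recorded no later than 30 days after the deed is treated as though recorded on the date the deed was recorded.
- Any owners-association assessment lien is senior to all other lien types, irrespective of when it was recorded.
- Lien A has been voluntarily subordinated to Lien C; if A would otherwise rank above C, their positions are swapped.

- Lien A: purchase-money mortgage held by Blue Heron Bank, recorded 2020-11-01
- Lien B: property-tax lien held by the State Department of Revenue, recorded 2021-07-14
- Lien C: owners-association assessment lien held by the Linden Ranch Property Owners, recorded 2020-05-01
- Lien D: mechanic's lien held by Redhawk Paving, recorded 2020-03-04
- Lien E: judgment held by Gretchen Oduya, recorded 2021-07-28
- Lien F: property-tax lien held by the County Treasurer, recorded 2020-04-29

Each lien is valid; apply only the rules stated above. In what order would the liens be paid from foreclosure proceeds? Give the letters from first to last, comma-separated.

Effective dates after the stated exceptions: A was recorded within the 30-day window, so its effective date is the deed date 2020-10-07.
C, as an owners-association assessment lien, has superpriority and ranks first.
Ordering the rest by effective date: D (2020-03-04), F (2020-04-29), A (2020-10-07), B (2021-07-14), E (2021-07-28).
A is already junior to C, so the subordination agreement changes nothing.

C, D, F, A, B, E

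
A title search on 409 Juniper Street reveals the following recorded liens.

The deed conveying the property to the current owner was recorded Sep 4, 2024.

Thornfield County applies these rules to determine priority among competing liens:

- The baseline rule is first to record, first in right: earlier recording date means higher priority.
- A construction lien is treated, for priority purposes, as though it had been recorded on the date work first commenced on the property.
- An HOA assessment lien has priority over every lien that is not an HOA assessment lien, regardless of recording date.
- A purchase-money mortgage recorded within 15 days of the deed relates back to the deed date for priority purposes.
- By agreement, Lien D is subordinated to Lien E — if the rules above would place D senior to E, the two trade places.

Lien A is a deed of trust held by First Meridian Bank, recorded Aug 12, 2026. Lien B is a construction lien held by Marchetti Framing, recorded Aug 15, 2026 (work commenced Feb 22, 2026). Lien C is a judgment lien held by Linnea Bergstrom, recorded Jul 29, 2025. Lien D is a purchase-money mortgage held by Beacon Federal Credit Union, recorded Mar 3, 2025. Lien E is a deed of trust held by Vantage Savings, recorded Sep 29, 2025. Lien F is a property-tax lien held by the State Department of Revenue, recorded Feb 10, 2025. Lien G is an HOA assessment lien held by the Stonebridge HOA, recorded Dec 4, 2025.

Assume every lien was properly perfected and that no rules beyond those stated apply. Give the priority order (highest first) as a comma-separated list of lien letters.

G, F, E, C, D, B, A

Adjusting effective dates: B relates back to Feb 22, 2026 (work commenced); D was recorded 180 days after the deed — beyond 15 days — so no relation-back applies.
As an HOA assessment lien, G is senior to every other lien.
Ordering the rest by effective date: F (Feb 10, 2025), D (Mar 3, 2025), C (Jul 29, 2025), E (Sep 29, 2025), B (Feb 22, 2026), A (Aug 12, 2026).
Because D would otherwise rank above E, the subordination swaps them.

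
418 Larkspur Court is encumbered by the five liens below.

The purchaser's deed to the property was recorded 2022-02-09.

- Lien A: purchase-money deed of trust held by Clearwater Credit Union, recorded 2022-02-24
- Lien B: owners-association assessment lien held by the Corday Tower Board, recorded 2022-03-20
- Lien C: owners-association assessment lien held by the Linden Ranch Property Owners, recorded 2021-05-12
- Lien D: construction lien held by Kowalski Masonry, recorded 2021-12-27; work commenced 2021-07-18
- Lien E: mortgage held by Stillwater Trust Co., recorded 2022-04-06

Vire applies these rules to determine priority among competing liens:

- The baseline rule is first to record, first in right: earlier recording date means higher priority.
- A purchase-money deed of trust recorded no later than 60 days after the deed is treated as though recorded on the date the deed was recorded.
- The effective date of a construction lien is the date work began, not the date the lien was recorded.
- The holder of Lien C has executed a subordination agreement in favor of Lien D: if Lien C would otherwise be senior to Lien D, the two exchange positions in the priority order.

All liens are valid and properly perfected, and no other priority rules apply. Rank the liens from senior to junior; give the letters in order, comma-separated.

First, effective dates: A was recorded within the 60-day window, so its effective date is the deed date 2022-02-09; D relates back to 2021-07-18 (work commenced).
By effective date, earliest first: C (2021-05-12), D (2021-07-18), A (2022-02-09), B (2022-03-20), E (2022-04-06).
Because C would otherwise rank above D, the subordination swaps them.

D, C, A, B, E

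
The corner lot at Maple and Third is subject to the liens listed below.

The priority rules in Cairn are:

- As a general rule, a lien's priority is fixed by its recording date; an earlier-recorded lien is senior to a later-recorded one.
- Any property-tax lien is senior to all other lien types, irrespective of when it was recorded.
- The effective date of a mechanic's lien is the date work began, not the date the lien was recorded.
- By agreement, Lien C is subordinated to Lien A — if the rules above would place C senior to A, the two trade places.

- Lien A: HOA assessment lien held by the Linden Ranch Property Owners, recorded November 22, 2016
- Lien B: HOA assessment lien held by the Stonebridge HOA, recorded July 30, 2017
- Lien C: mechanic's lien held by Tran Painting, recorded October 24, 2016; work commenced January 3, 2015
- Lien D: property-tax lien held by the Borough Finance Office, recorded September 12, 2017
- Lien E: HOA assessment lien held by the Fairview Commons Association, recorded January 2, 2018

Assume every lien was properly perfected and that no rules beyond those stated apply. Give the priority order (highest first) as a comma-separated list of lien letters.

D, A, C, B, E

Adjusting effective dates: C's effective date is January 3, 2015, when work began.
D is a property-tax lien and takes priority over every other lien.
Ordering the rest by effective date: C (January 3, 2015), A (November 22, 2016), B (July 30, 2017), E (January 2, 2018).
C is senior to A before the subordination, so the two trade places.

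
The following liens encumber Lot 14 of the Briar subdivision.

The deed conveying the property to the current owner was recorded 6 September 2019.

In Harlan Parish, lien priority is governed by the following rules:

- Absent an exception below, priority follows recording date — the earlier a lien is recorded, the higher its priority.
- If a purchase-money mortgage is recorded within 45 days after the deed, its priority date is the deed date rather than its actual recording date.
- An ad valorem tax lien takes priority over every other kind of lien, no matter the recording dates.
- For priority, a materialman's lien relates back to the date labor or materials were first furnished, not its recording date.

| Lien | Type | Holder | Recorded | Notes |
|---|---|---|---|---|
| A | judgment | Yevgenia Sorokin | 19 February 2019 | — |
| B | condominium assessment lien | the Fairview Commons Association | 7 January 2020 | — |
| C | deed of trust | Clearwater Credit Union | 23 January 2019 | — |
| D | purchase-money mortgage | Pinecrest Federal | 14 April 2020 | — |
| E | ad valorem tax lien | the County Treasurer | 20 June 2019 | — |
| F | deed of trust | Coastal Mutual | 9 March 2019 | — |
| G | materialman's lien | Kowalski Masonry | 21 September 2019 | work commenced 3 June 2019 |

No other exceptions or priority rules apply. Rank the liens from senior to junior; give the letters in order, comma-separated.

First, effective dates: D missed the 45-day window (221 days after the deed), so its recording date stands; G relates back to 3 June 2019 (work commenced).
E is an ad valorem tax lien, so it outranks all other liens regardless of date.
The other liens, earliest effective date first: C (23 January 2019), A (19 February 2019), F (9 March 2019), G (3 June 2019), B (7 January 2020), D (14 April 2020).

E, C, A, F, G, B, D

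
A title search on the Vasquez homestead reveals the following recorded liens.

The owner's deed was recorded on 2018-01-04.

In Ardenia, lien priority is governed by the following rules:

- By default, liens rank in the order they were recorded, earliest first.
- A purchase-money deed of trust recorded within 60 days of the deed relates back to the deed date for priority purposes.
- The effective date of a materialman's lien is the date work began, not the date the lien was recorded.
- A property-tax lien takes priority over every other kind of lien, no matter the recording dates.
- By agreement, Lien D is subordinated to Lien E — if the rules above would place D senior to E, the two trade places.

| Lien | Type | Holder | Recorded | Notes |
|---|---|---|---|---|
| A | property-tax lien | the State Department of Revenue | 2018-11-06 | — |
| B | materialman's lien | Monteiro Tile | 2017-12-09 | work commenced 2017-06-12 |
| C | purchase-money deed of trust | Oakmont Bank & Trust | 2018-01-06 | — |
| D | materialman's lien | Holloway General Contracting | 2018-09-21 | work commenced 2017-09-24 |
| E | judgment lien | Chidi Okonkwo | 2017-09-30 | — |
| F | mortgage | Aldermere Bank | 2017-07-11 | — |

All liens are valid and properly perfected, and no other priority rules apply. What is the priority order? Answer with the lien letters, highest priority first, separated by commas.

Effective dates after the stated exceptions: B is treated as recorded 2017-06-12, the work-commencement date; C was recorded within the 60-day window, so its effective date is the deed date 2018-01-04; D's effective date is 2017-09-24, when work began.
As a property-tax lien, A is senior to every other lien.
The other liens, earliest effective date first: B (2017-06-12), F (2017-07-11), D (2017-09-24), E (2017-09-30), C (2018-01-04).
Because D would otherwise rank above E, the subordination swaps them.

A, B, F, E, D, C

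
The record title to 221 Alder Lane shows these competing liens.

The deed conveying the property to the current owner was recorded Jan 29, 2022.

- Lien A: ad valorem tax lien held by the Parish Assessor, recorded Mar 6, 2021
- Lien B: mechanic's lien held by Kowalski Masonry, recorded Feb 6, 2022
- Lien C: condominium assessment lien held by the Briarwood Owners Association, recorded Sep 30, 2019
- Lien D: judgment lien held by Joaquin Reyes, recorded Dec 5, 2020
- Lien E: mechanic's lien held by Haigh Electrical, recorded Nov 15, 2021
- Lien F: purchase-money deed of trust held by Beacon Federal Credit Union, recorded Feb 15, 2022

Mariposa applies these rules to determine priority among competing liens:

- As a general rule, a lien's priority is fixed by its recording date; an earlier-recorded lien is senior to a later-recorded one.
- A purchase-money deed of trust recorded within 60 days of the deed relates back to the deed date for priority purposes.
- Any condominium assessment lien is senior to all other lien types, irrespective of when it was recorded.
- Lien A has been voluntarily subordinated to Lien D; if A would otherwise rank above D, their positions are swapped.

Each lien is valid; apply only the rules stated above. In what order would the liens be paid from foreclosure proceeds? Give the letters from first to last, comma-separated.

First, effective dates: F relates back to the deed date Jan 29, 2022.
C is a condominium assessment lien and takes priority over every other lien.
Among the remaining liens, by effective date: D (Dec 5, 2020), A (Mar 6, 2021), E (Nov 15, 2021), F (Jan 29, 2022), B (Feb 6, 2022).
A already ranks below D; the subordination has no effect.

C, D, A, E, F, B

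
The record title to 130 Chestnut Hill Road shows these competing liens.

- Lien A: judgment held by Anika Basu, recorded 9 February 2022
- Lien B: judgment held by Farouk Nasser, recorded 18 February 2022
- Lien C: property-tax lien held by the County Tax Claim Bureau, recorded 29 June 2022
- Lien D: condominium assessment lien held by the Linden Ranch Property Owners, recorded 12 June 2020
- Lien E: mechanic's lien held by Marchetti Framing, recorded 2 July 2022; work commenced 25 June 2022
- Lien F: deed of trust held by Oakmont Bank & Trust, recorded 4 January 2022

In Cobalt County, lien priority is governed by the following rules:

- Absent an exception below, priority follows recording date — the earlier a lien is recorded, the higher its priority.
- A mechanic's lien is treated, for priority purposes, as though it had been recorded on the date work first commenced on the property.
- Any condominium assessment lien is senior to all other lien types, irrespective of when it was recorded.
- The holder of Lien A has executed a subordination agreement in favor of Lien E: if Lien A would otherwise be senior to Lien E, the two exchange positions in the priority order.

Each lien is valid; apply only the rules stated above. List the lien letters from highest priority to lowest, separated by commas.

D, F, E, B, A, C

Effective dates: E relates back to 25 June 2022 (work commenced).
D is a condominium assessment lien, so it outranks all other liens regardless of date.
Among the remaining liens, by effective date: F (4 January 2022), A (9 February 2022), B (18 February 2022), E (25 June 2022), C (29 June 2022).
Because A would otherwise rank above E, the subordination swaps them.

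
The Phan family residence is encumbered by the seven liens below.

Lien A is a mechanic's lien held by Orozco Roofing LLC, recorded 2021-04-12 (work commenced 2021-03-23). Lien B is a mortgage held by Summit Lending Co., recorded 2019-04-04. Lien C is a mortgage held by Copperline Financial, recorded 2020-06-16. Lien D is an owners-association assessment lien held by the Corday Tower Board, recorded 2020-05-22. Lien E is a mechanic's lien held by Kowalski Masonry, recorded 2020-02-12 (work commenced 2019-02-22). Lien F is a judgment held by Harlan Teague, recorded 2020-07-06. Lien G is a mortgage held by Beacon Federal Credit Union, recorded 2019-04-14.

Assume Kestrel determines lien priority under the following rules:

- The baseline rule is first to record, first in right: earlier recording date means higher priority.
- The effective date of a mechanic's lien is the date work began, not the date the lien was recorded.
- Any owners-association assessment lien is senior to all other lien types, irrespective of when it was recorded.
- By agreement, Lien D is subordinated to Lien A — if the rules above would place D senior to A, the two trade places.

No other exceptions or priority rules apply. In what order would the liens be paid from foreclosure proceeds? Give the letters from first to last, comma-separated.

A, E, B, G, C, F, D

Adjusting effective dates: A's effective date is 2021-03-23, when work began; E's effective date is 2019-02-22, when work began.
D is an owners-association assessment lien, so it outranks all other liens regardless of date.
Among the remaining liens, by effective date: E (2019-02-22), B (2019-04-04), G (2019-04-14), C (2020-06-16), F (2020-07-06), A (2021-03-23).
Because D would otherwise rank above A, the subordination swaps them.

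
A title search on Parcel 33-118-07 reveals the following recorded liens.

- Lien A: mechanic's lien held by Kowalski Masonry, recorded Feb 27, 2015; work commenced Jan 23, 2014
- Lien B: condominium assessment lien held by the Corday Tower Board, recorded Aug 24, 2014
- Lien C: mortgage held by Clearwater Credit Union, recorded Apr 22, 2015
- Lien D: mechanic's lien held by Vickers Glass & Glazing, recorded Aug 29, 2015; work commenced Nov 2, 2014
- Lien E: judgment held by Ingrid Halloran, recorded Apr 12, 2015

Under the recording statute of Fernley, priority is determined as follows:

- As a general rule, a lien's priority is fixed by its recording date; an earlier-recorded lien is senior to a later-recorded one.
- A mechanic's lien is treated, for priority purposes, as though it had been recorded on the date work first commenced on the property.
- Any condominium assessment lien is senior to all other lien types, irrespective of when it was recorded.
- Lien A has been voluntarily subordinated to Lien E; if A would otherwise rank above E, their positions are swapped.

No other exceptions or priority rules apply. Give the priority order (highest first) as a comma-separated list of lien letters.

Effective dates: A is treated as recorded Jan 23, 2014, the work-commencement date; D is treated as recorded Nov 2, 2014, the work-commencement date.
B is a condominium assessment lien, so it outranks all other liens regardless of date.
Remaining liens by effective date: A (Jan 23, 2014), D (Nov 2, 2014), E (Apr 12, 2015), C (Apr 22, 2015).
The subordination applies — A was senior to E — so A and E swap.

B, E, D, A, C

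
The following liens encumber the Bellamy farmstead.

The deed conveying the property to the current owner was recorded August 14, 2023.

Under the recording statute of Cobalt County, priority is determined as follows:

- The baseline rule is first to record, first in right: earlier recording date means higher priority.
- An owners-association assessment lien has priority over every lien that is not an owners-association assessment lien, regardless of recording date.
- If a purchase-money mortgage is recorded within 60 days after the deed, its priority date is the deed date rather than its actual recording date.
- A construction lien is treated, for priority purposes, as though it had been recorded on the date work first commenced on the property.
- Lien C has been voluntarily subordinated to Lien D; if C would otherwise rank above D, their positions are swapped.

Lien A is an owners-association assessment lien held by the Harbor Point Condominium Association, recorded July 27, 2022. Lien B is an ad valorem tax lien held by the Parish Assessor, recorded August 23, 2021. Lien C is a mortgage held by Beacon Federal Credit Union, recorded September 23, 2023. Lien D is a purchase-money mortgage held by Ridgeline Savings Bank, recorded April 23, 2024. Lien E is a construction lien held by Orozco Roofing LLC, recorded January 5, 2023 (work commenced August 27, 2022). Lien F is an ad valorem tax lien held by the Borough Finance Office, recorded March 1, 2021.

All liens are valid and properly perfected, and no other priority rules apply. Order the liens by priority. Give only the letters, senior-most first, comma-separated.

First, effective dates: D was recorded 253 days after the deed — beyond 60 days — so no relation-back applies; E is treated as recorded August 27, 2022, the work-commencement date.
As an owners-association assessment lien, A is senior to every other lien.
Among the remaining liens, by effective date: F (March 1, 2021), B (August 23, 2021), E (August 27, 2022), C (September 23, 2023), D (April 23, 2024).
Because C would otherwise rank above D, the subordination swaps them.

A, F, B, E, D, C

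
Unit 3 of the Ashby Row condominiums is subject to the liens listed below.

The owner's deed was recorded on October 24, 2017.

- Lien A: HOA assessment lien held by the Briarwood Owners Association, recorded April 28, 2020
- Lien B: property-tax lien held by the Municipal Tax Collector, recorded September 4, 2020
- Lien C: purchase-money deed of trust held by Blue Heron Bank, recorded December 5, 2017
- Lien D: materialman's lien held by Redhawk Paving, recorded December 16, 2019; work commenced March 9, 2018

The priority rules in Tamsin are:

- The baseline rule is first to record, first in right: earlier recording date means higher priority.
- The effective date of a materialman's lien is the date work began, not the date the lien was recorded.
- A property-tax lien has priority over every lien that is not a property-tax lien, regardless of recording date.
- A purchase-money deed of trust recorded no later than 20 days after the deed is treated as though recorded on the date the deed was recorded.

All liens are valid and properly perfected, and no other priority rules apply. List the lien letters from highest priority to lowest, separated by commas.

B, C, D, A

Effective dates after the stated exceptions: C was recorded 42 days after the deed, outside the 20-day window, so it keeps its recording date; D's effective date is March 9, 2018, when work began.
B is a property-tax lien and takes priority over every other lien.
Remaining liens by effective date: C (December 5, 2017), D (March 9, 2018), A (April 28, 2020).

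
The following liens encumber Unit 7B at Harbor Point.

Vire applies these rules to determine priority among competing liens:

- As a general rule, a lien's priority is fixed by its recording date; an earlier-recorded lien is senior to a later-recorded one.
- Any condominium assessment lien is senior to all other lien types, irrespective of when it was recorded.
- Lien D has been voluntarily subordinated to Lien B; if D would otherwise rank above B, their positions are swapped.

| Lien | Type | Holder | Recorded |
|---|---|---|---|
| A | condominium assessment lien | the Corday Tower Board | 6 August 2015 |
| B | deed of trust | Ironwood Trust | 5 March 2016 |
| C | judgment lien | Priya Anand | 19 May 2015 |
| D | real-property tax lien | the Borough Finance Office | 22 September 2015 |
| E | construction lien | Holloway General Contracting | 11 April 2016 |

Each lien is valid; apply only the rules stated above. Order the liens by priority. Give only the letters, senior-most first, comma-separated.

A, C, B, D, E

As a condominium assessment lien, A is senior to every other lien.
Remaining liens by effective date: C (19 May 2015), D (22 September 2015), B (5 March 2016), E (11 April 2016).
Because D would otherwise rank above B, the subordination swaps them.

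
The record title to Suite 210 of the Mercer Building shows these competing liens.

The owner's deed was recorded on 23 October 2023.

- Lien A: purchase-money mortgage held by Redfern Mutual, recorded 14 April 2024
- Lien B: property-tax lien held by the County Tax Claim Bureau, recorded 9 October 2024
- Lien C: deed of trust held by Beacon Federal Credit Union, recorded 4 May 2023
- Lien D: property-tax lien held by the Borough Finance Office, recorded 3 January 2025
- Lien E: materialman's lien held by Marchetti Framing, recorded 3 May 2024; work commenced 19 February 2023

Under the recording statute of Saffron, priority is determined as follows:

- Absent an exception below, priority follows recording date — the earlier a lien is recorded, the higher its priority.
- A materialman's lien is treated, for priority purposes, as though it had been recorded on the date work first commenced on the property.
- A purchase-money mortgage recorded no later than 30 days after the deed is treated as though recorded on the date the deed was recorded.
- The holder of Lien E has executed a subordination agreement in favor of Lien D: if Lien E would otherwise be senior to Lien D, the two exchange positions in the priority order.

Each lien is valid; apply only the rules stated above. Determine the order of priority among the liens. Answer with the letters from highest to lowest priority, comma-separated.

D, C, A, B, E

Adjusting effective dates: A was recorded 174 days after the deed, outside the 30-day window, so it keeps its recording date; E's effective date is 19 February 2023, when work began.
By effective date: E (19 February 2023), C (4 May 2023), A (14 April 2024), B (9 October 2024), D (3 January 2025).
E is senior to D before the subordination, so the two trade places.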